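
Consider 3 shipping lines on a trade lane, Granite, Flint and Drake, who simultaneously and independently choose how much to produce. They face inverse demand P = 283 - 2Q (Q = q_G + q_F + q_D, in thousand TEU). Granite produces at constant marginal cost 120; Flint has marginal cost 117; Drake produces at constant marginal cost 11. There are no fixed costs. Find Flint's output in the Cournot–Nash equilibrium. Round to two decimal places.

7.88

Granite's profit: π_G = (283 - 2Q)q_G - (120q_G). Setting ∂π_G/∂q_G = 0: 163 - 4q_G - 2(q_F + q_D) = 0.
Flint's profit: π_F = (283 - 2Q)q_F - (117q_F). Setting ∂π_F/∂q_F = 0: 166 - 4q_F - 2(q_G + q_D) = 0.
Drake's first-order condition: 272 - 4q_D - 2(q_G + q_F) = 0.
Summing all 3 equations gives 601 − 8Q = 0, hence Q = 601/8.
Back-substituting: q_G = (163 − 601/4)/2 = 51/8, q_F = (166 − 601/4)/2 = 63/8, q_D = (272 − 601/4)/2 = 487/8.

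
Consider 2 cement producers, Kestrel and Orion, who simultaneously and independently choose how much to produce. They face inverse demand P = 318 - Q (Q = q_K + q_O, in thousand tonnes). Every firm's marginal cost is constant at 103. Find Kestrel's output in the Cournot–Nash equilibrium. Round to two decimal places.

71.67

A representative firm's profit is π_i = q_i(318 - Q) - 103q_i.
Setting ∂π_i/∂q_i = 0 with rivals' quantities fixed: 215 - 2q_i - q_j = 0.
By symmetry each firm produces the same amount; substituting q_j = q_i yields q_i = 215/3.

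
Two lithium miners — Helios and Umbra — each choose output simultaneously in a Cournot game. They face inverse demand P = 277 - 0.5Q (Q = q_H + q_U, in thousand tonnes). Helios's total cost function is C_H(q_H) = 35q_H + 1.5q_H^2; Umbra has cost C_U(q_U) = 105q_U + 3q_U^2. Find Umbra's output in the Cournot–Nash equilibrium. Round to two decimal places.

Helios's profit: π_H = (277 - 0.5Q)q_H - (35q_H + (3/2)q_H²). Setting ∂π_H/∂q_H = 0: 242 - 4q_H - (1/2)(q_U) = 0.
Umbra's profit: π_U = (277 - 0.5Q)q_U - (105q_U + 3q_U²). Setting ∂π_U/∂q_U = 0: 172 - 7q_U - (1/2)(q_H) = 0.
Rearranging gives the reaction functions q_H = (242 - (1/2)q_U)/4 and q_U = (172 - (1/2)q_H)/7.
Substituting one into the other gives q_H = 57.9459 and q_U = 756/37.

20.43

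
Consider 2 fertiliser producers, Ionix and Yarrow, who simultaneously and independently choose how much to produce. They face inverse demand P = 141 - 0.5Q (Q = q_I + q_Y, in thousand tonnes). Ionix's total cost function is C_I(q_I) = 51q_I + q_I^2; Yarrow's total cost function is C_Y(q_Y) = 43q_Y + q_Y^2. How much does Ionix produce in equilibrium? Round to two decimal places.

Ionix's profit: π_I = (141 - 0.5Q)q_I - (51q_I + q_I²). Setting ∂π_I/∂q_I = 0: 90 - 3q_I - (1/2)(q_Y) = 0.
Yarrow's profit: π_Y = (141 - 0.5Q)q_Y - (43q_Y + q_Y²). Setting ∂π_Y/∂q_Y = 0: 98 - 3q_Y - (1/2)(q_I) = 0.
Rearranging gives the reaction functions q_I = (90 - (1/2)q_Y)/3 and q_Y = (98 - (1/2)q_I)/3.
Substituting one into the other gives q_I = 884/35 and q_Y = 996/35.

25.26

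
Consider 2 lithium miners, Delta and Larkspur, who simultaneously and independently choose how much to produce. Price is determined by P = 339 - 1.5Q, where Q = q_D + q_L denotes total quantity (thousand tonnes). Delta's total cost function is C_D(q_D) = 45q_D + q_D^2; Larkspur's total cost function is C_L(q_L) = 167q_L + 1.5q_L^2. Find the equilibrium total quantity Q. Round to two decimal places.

69.37

Delta's profit: π_D = (339 - 1.5Q)q_D - (45q_D + q_D²). Setting ∂π_D/∂q_D = 0: 294 - 5q_D - (3/2)(q_L) = 0.
Larkspur's first-order condition: 172 - 6q_L - (3/2)(q_D) = 0.
So q_D = (294 - (3/2)q_L)/5 and q_L = (172 - (3/2)q_D)/6.
Solving the pair: q_D = 54.2703, q_L = 1676/111.
Total output Q = 54.2703 + 1676/111 = 69.3694.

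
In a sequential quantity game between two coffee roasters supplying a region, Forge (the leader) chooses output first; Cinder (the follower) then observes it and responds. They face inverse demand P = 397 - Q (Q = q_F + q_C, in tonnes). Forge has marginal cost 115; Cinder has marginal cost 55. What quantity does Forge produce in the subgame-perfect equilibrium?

111

The follower Cinder best-responds to any q_F: π_C = (397 - Q)q_C - 55q_C.
Follower FOC: 342 - q_F - 2q_C = 0, so q_C(q_F) = (342 - q_F)/2.
Forge substitutes q_C(q_F) into its own profit: π_F = q_F(397 - q_F - (342 - q_F)/2) - 115q_F = (226 - (1/2)q_F)q_F - 115q_F.
Leader FOC: 111 - q_F = 0, so q_F = 111.
Then q_C = (342 - 111)/2 = 231/2.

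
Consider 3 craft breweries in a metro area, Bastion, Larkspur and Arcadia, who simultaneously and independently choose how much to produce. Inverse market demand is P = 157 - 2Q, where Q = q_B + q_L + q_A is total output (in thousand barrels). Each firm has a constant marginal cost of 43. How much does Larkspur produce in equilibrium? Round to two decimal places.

14.25

A representative firm's profit is π_i = q_i(157 - 2Q) - 43q_i.
Setting ∂π_i/∂q_i = 0 with rivals' quantities fixed: 114 - 4q_i - 2·Σ_{j≠i} q_j = 0.
With identical firms every q_j equals q_i, so Σ_{j≠i} q_j = 2q_i and 114 = 8q_i, giving q_i = 57/4.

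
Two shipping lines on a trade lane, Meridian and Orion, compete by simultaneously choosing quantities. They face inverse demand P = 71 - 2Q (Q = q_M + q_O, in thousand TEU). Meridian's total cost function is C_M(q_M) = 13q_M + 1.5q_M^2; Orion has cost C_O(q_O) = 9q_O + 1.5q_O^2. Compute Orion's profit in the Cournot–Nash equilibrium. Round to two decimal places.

Meridian's profit: π_M = (71 - 2Q)q_M - (13q_M + (3/2)q_M²). Setting ∂π_M/∂q_M = 0: 58 - 7q_M - 2(q_O) = 0.
Orion's first-order condition: 62 - 7q_O - 2(q_M) = 0.
Best responses: q_M = (58 - 2q_O)/7, q_O = (62 - 2q_M)/7.
Solving the pair: q_M = 94/15, q_O = 106/15.
Price P = 71 - 2·(40/3) = 133/3.
Orion's profit: (133/3)·(106/15) - 9·(106/15) - (3/2)(106/15)² = 174.7822.

174.78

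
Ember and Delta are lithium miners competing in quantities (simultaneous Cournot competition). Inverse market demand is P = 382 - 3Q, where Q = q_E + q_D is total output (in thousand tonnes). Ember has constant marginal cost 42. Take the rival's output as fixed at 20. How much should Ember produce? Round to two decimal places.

46.67

With the rival's output fixed at 20, Ember's profit is π_E = (382 - 3·20 - 3q_E)q_E - (42q_E) = (322 - 3q_E)q_E - (42q_E).
∂π_E/∂q_E = 280 - 6q_E = 0, so q_E = 140/3.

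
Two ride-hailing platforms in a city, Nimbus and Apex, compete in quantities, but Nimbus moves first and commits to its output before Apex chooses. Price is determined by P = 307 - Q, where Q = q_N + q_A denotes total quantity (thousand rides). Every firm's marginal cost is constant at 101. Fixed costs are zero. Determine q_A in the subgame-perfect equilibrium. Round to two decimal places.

51.50

Solve by backward induction. Given q_N, the follower Apex maximises π_A = (307 - q_N - q_A)q_A - 101q_A.
Follower FOC: 206 - q_N - 2q_A = 0, so q_A(q_N) = (206 - q_N)/2.
The leader anticipates this reaction. Substituting into P = 307 - Q gives P = 204 - (1/2)q_N, so π_N = (204 - (1/2)q_N)q_N - 101q_N.
Leader FOC: 103 - q_N = 0, so q_N = 103.
Then q_A = (206 - 103)/2 = 103/2.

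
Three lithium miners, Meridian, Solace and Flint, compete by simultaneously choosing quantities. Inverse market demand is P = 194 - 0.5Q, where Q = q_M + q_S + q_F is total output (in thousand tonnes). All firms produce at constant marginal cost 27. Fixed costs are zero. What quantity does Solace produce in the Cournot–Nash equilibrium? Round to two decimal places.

83.50

A representative firm's profit is π_i = q_i(194 - 0.5Q) - 27q_i.
Setting ∂π_i/∂q_i = 0 with rivals' quantities fixed: 167 - q_i - (1/2)·Σ_{j≠i} q_j = 0.
By symmetry each firm produces the same amount; substituting Σ_{j≠i} q_j = 2q_i yields q_i = 167/2.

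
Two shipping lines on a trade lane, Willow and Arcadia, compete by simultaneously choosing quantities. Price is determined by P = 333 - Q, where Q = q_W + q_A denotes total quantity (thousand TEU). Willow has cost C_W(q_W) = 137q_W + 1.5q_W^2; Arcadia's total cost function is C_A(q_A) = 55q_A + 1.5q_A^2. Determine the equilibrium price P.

254

Willow's profit: π_W = (333 - Q)q_W - (137q_W + (3/2)q_W²). Setting ∂π_W/∂q_W = 0: 196 - 5q_W - (q_A) = 0.
Arcadia's first-order condition: 278 - 5q_A - (q_W) = 0.
Best responses: q_W = (196 - q_A)/5, q_A = (278 - q_W)/5.
Solving the pair: q_W = 117/4, q_A = 199/4.
Total output Q = 79, so price P = 333 - 79 = 254.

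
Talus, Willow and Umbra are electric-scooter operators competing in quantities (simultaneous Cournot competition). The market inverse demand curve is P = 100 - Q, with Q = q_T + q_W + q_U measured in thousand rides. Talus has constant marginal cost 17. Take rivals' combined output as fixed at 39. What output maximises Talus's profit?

With rivals' combined output fixed at 39, Talus's profit is π_T = (100 - 39 - q_T)q_T - (17q_T) = (61 - q_T)q_T - (17q_T).
∂π_T/∂q_T = 44 - 2q_T = 0, so q_T = 22.

22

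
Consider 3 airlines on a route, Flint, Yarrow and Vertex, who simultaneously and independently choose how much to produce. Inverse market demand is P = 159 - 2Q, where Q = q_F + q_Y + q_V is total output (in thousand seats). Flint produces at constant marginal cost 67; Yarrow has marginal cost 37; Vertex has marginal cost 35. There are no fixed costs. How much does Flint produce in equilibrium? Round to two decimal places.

Flint's profit: π_F = (159 - 2Q)q_F - (67q_F). Setting ∂π_F/∂q_F = 0: 92 - 4q_F - 2(q_Y + q_V) = 0.
Yarrow's profit: π_Y = (159 - 2Q)q_Y - (37q_Y). Setting ∂π_Y/∂q_Y = 0: 122 - 4q_Y - 2(q_F + q_V) = 0.
Vertex's first-order condition: 124 - 4q_V - 2(q_F + q_Y) = 0.
Adding the 3 conditions: 338 − 4Q − 4Q = 0, i.e. Q = 169/4.
Back-substituting: q_F = (92 − 169/2)/2 = 15/4, q_Y = (122 − 169/2)/2 = 75/4, q_V = (124 − 169/2)/2 = 79/4.

3.75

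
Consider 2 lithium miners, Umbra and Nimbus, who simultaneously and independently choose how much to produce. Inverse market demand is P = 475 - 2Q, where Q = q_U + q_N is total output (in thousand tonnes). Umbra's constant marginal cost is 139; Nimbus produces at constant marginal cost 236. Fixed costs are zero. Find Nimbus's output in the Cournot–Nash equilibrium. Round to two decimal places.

Umbra's profit: π_U = (475 - 2Q)q_U - (139q_U). Setting ∂π_U/∂q_U = 0: 336 - 4q_U - 2(q_N) = 0.
Nimbus's profit: π_N = (475 - 2Q)q_N - (236q_N). Setting ∂π_N/∂q_N = 0: 239 - 4q_N - 2(q_U) = 0.
So q_U = (336 - 2q_N)/4 and q_N = (239 - 2q_U)/4.
Solving the pair: q_U = 433/6, q_N = 71/3.

23.67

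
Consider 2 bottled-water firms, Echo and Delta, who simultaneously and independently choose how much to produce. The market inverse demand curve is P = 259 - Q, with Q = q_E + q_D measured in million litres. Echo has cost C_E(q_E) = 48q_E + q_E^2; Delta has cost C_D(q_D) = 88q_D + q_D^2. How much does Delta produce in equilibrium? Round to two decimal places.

31.53

Echo's profit: π_E = (259 - Q)q_E - (48q_E + q_E²). Setting ∂π_E/∂q_E = 0: 211 - 4q_E - (q_D) = 0.
Delta's first-order condition: 171 - 4q_D - (q_E) = 0.
Best responses: q_E = (211 - q_D)/4, q_D = (171 - q_E)/4.
Substituting one into the other gives q_E = 673/15 and q_D = 473/15.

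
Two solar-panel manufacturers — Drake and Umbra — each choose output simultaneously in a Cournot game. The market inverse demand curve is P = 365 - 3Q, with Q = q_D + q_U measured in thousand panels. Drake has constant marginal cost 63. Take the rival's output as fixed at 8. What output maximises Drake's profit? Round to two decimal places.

With the rival's output fixed at 8, Drake's profit is π_D = (365 - 3·8 - 3q_D)q_D - (63q_D) = (341 - 3q_D)q_D - (63q_D).
∂π_D/∂q_D = 278 - 6q_D = 0, so q_D = 139/3.

46.33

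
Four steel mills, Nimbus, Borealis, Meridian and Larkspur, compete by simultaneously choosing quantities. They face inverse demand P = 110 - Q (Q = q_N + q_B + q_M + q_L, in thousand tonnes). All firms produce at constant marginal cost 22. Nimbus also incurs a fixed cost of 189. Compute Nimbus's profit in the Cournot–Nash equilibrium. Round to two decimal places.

120.76

Each firm earns π_i = (110 - Q)q_i - 22q_i.
Setting ∂π_i/∂q_i = 0 with rivals' quantities fixed: 88 - 2q_i - Σ_{j≠i} q_j = 0.
With identical firms every q_j equals q_i, so Σ_{j≠i} q_j = 3q_i and 88 = 5q_i, giving q_i = 88/5.
Price P = 110 - 352/5 = 198/5.
Nimbus's profit: (198/5 - 22)·(88/5) - 189 = 120.7600.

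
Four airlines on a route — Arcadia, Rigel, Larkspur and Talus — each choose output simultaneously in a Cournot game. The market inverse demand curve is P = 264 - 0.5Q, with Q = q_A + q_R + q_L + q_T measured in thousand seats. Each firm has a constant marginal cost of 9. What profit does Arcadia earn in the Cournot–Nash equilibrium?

5202

Each firm earns π_i = (264 - 0.5Q)q_i - 9q_i.
First-order condition (treating rivals' output as given): 255 - q_i - (1/2)·Σ_{j≠i} q_j = 0.
By symmetry each firm produces the same amount; substituting Σ_{j≠i} q_j = 3q_i yields q_i = 255/(5/2) = 102.
Price P = 264 - (1/2)·408 = 60.
Arcadia's profit: (60 - 9)·102 = 5202.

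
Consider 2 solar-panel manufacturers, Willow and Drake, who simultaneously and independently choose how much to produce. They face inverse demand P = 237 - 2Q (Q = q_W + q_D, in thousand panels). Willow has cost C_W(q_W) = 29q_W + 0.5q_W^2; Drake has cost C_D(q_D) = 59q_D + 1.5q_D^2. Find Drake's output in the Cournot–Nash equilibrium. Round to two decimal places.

15.29

Willow's profit: π_W = (237 - 2Q)q_W - (29q_W + (1/2)q_W²). Setting ∂π_W/∂q_W = 0: 208 - 5q_W - 2(q_D) = 0.
Drake's profit: π_D = (237 - 2Q)q_D - (59q_D + (3/2)q_D²). Setting ∂π_D/∂q_D = 0: 178 - 7q_D - 2(q_W) = 0.
Rearranging gives the reaction functions q_W = (208 - 2q_D)/5 and q_D = (178 - 2q_W)/7.
Substituting one into the other gives q_W = 1100/31 and q_D = 474/31.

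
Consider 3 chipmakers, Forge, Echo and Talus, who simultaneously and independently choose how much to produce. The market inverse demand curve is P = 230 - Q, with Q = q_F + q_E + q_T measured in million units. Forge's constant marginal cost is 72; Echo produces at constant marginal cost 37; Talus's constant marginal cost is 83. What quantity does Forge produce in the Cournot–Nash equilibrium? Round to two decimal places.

33.50

Forge's profit: π_F = (230 - Q)q_F - (72q_F). Setting ∂π_F/∂q_F = 0: 158 - 2q_F - (q_E + q_T) = 0.
Echo's profit: π_E = (230 - Q)q_E - (37q_E). Setting ∂π_E/∂q_E = 0: 193 - 2q_E - (q_F + q_T) = 0.
Talus's first-order condition: 147 - 2q_T - (q_F + q_E) = 0.
Adding the 3 first-order conditions: 498 − 4Q = 0, so Q = 249/2.
Back-substituting: q_F = (158 − 249/2) = 67/2, q_E = (193 − 249/2) = 137/2, q_T = (147 − 249/2) = 45/2.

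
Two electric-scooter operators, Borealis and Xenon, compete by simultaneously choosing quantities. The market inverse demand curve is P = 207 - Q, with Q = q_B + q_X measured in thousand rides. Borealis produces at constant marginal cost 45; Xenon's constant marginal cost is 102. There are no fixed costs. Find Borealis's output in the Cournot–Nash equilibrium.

73

Borealis's profit: π_B = (207 - Q)q_B - (45q_B). Setting ∂π_B/∂q_B = 0: 162 - 2q_B - (q_X) = 0.
Xenon's first-order condition: 105 - 2q_X - (q_B) = 0.
So q_B = (162 - q_X)/2 and q_X = (105 - q_B)/2.
Solving the pair: q_B = 73, q_X = 16.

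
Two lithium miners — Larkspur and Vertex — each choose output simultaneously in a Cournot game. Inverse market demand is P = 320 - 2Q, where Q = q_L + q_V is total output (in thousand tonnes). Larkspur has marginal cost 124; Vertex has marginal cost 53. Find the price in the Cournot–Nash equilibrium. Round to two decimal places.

165.67

Larkspur's profit: π_L = (320 - 2Q)q_L - (124q_L). Setting ∂π_L/∂q_L = 0: 196 - 4q_L - 2(q_V) = 0.
Vertex's first-order condition: 267 - 4q_V - 2(q_L) = 0.
So q_L = (196 - 2q_V)/4 and q_V = (267 - 2q_L)/4.
Solving the pair: q_L = 125/6, q_V = 169/3.
Total output Q = 463/6, so price P = 320 - 2·(463/6) = 497/3.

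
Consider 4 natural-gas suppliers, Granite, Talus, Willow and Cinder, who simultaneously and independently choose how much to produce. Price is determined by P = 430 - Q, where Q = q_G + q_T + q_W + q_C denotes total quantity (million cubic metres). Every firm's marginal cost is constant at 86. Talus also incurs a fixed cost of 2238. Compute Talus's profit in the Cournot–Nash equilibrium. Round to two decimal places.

Each firm earns π_i = (430 - Q)q_i - 86q_i.
Setting ∂π_i/∂q_i = 0 with rivals' quantities fixed: 344 - 2q_i - Σ_{j≠i} q_j = 0.
By symmetry each firm produces the same amount; substituting Σ_{j≠i} q_j = 3q_i yields q_i = 344/5.
Price P = 430 - 1376/5 = 774/5.
Talus's profit: (774/5 - 86)·(344/5) - 2238 = 2495.4400.

2495.44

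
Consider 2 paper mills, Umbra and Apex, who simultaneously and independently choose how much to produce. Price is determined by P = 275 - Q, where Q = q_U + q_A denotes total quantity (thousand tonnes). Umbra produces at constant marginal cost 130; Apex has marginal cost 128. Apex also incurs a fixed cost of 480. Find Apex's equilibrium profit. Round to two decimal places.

1986.78

Umbra's profit: π_U = (275 - Q)q_U - (130q_U). Setting ∂π_U/∂q_U = 0: 145 - 2q_U - (q_A) = 0.
Apex's profit: π_A = (275 - Q)q_A - (128q_A). Setting ∂π_A/∂q_A = 0: 147 - 2q_A - (q_U) = 0.
Best responses: q_U = (145 - q_A)/2, q_A = (147 - q_U)/2.
Substituting one into the other gives q_U = 143/3 and q_A = 149/3.
Price P = 275 - 292/3 = 533/3.
Apex's profit: (533/3 - 128)·(149/3) - 480 = 1986.7778.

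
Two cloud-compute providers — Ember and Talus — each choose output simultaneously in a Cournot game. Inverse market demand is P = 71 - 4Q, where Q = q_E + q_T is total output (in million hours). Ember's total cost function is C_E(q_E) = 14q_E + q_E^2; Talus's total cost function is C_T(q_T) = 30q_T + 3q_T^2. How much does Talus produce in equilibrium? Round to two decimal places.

Ember's profit: π_E = (71 - 4Q)q_E - (14q_E + q_E²). Setting ∂π_E/∂q_E = 0: 57 - 10q_E - 4(q_T) = 0.
Talus's first-order condition: 41 - 14q_T - 4(q_E) = 0.
Best responses: q_E = (57 - 4q_T)/10, q_T = (41 - 4q_E)/14.
Substituting one into the other gives q_E = 317/62 and q_T = 91/62.

1.47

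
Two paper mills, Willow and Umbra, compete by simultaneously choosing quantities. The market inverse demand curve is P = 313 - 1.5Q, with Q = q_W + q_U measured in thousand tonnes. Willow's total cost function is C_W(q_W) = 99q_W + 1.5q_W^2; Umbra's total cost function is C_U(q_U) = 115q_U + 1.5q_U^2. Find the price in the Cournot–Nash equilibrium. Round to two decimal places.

230.60

Willow's profit: π_W = (313 - 1.5Q)q_W - (99q_W + (3/2)q_W²). Setting ∂π_W/∂q_W = 0: 214 - 6q_W - (3/2)(q_U) = 0.
Umbra's first-order condition: 198 - 6q_U - (3/2)(q_W) = 0.
Best responses: q_W = (214 - (3/2)q_U)/6, q_U = (198 - (3/2)q_W)/6.
Solving the pair: q_W = 1316/45, q_U = 1156/45.
Total output Q = 824/15, so price P = 313 - (3/2)·(824/15) = 1153/5.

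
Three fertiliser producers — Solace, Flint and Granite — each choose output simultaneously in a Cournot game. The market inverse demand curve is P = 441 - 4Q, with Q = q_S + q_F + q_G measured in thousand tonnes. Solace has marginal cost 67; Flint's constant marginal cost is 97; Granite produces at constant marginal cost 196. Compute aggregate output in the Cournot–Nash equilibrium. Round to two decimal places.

Solace's profit: π_S = (441 - 4Q)q_S - (67q_S). Setting ∂π_S/∂q_S = 0: 374 - 8q_S - 4(q_F + q_G) = 0.
Flint's profit: π_F = (441 - 4Q)q_F - (97q_F). Setting ∂π_F/∂q_F = 0: 344 - 8q_F - 4(q_S + q_G) = 0.
Granite's first-order condition: 245 - 8q_G - 4(q_S + q_F) = 0.
Adding the 3 first-order conditions: 963 − 16Q = 0, so Q = 963/16.
Back-substituting: q_S = (374 − 963/4)/4 = 533/16, q_F = (344 − 963/4)/4 = 413/16, q_G = (245 − 963/4)/4 = 17/16.
Total output Q = 533/16 + 413/16 + 17/16 = 963/16.

60.19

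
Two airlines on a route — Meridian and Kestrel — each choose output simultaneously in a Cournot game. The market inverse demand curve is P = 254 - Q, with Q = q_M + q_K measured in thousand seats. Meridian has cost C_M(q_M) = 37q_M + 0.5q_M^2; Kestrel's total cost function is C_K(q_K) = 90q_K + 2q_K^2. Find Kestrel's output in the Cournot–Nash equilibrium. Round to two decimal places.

Meridian's profit: π_M = (254 - Q)q_M - (37q_M + (1/2)q_M²). Setting ∂π_M/∂q_M = 0: 217 - 3q_M - (q_K) = 0.
Kestrel's first-order condition: 164 - 6q_K - (q_M) = 0.
Rearranging gives the reaction functions q_M = (217 - q_K)/3 and q_K = (164 - q_M)/6.
Substituting one into the other gives q_M = 1138/17 and q_K = 275/17.

16.18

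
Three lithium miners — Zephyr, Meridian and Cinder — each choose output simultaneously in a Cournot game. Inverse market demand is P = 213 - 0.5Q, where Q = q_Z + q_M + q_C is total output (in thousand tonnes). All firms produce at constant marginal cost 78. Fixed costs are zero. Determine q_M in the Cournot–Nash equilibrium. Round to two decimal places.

67.50

A representative firm's profit is π_i = q_i(213 - 0.5Q) - 78q_i.
Setting ∂π_i/∂q_i = 0 with rivals' quantities fixed: 135 - q_i - (1/2)·Σ_{j≠i} q_j = 0.
With identical firms every q_j equals q_i, so Σ_{j≠i} q_j = 2q_i and 135 = 2q_i, giving q_i = 135/2.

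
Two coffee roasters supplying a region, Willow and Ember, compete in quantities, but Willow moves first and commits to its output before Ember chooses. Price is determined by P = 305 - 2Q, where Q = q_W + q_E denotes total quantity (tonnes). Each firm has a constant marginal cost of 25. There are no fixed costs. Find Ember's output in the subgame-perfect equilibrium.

The follower Ember best-responds to any q_W: π_E = (305 - 2Q)q_E - 25q_E.
∂π_E/∂q_E = 280 - 2q_W - 4q_E = 0 gives the reaction function q_E = (280 - 2q_W)/4.
Willow substitutes q_E(q_W) into its own profit: π_W = q_W(305 - 2q_W - (280 - 2q_W)/2) - 25q_W = (165 - q_W)q_W - 25q_W.
Maximising: ∂π_W/∂q_W = 140 - 2q_W = 0, giving q_W = 70.
Then q_E = (280 - 2·70)/4 = 35.

35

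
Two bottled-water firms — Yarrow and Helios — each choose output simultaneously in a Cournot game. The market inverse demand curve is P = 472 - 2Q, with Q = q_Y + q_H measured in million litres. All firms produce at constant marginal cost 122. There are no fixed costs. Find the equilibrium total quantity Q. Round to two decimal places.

116.67

A representative firm's profit is π_i = q_i(472 - 2Q) - 122q_i.
Setting ∂π_i/∂q_i = 0 with rivals' quantities fixed: 350 - 4q_i - 2q_j = 0.
By symmetry each firm produces the same amount; substituting q_j = q_i yields q_i = 350/6 = 175/3.
Total output Q = 175/3 + 175/3 = 350/3.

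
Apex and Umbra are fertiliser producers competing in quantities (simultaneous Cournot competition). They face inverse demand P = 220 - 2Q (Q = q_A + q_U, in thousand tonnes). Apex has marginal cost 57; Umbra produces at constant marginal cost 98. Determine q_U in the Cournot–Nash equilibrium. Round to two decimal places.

Apex's profit: π_A = (220 - 2Q)q_A - (57q_A). Setting ∂π_A/∂q_A = 0: 163 - 4q_A - 2(q_U) = 0.
Umbra's profit: π_U = (220 - 2Q)q_U - (98q_U). Setting ∂π_U/∂q_U = 0: 122 - 4q_U - 2(q_A) = 0.
Best responses: q_A = (163 - 2q_U)/4, q_U = (122 - 2q_A)/4.
Solving the pair: q_A = 34, q_U = 27/2.

13.50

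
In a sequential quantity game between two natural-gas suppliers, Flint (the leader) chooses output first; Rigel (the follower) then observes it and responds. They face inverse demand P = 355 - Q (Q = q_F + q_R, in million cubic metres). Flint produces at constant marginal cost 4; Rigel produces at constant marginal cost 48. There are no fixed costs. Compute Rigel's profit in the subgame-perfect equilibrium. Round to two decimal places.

2997.56

The follower Rigel best-responds to any q_F: π_R = (355 - Q)q_R - 48q_R.
∂π_R/∂q_R = 307 - q_F - 2q_R = 0 gives the reaction function q_R = (307 - q_F)/2.
Flint substitutes q_R(q_F) into its own profit: π_F = q_F(355 - q_F - (307 - q_F)/2) - 4q_F = (403/2 - (1/2)q_F)q_F - 4q_F.
Leader FOC: 395/2 - q_F = 0, so q_F = 395/2.
Then q_R = (307 - 395/2)/2 = 219/4.
Price P = 355 - 1009/4 = 411/4.
Rigel's profit: (411/4 - 48)·(219/4) = 2997.5625.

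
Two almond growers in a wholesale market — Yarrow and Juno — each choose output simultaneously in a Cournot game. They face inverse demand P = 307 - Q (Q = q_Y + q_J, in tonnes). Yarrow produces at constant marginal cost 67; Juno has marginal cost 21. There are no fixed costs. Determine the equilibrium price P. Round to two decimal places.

Yarrow's profit: π_Y = (307 - Q)q_Y - (67q_Y). Setting ∂π_Y/∂q_Y = 0: 240 - 2q_Y - (q_J) = 0.
Juno's first-order condition: 286 - 2q_J - (q_Y) = 0.
Rearranging gives the reaction functions q_Y = (240 - q_J)/2 and q_J = (286 - q_Y)/2.
Substituting one into the other gives q_Y = 194/3 and q_J = 332/3.
Total output Q = 526/3, so price P = 307 - 526/3 = 395/3.

131.67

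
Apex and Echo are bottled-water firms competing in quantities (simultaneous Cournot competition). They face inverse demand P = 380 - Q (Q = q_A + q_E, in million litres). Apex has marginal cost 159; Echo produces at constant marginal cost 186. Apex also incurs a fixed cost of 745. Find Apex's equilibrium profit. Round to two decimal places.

6088.78

Apex's profit: π_A = (380 - Q)q_A - (159q_A). Setting ∂π_A/∂q_A = 0: 221 - 2q_A - (q_E) = 0.
Echo's profit: π_E = (380 - Q)q_E - (186q_E). Setting ∂π_E/∂q_E = 0: 194 - 2q_E - (q_A) = 0.
Best responses: q_A = (221 - q_E)/2, q_E = (194 - q_A)/2.
Substituting one into the other gives q_A = 248/3 and q_E = 167/3.
Price P = 380 - 415/3 = 725/3.
Apex's profit: (725/3 - 159)·(248/3) - 745 = 6088.7778.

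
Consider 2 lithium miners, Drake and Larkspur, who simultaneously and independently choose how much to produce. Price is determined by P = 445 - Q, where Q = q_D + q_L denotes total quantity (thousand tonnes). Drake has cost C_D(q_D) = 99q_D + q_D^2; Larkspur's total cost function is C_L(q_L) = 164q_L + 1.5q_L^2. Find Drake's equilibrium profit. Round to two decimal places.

11632.14

Drake's profit: π_D = (445 - Q)q_D - (99q_D + q_D²). Setting ∂π_D/∂q_D = 0: 346 - 4q_D - (q_L) = 0.
Larkspur's profit: π_L = (445 - Q)q_L - (164q_L + (3/2)q_L²). Setting ∂π_L/∂q_L = 0: 281 - 5q_L - (q_D) = 0.
Best responses: q_D = (346 - q_L)/4, q_L = (281 - q_D)/5.
Substituting one into the other gives q_D = 1449/19 and q_L = 778/19.
Price P = 445 - 117.2105 = 327.7895.
Drake's profit: 327.7895·(1449/19) - 99·(1449/19) - (1449/19)² = 11632.1385.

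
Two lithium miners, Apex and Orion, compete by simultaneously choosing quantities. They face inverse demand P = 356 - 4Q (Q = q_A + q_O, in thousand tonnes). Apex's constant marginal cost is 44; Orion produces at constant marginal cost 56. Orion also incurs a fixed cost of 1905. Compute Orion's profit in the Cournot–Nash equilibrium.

399

Apex's profit: π_A = (356 - 4Q)q_A - (44q_A). Setting ∂π_A/∂q_A = 0: 312 - 8q_A - 4(q_O) = 0.
Orion's profit: π_O = (356 - 4Q)q_O - (56q_O). Setting ∂π_O/∂q_O = 0: 300 - 8q_O - 4(q_A) = 0.
Best responses: q_A = (312 - 4q_O)/8, q_O = (300 - 4q_A)/8.
Solving the pair: q_A = 27, q_O = 24.
Price P = 356 - 4·51 = 152.
Orion's profit: (152 - 56)·24 - 1905 = 399.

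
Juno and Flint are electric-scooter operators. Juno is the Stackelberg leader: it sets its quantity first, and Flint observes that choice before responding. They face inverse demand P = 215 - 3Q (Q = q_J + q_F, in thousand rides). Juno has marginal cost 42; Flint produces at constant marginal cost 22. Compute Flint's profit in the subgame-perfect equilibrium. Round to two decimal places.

1131.02

The follower Flint best-responds to any q_J: π_F = (215 - 3Q)q_F - 22q_F.
Setting the follower's marginal profit to zero, 193 - 3q_J - 6q_F = 0, i.e. q_F = (193 - 3q_J)/6.
The leader anticipates this reaction. Substituting into P = 215 - 3Q gives P = 237/2 - (3/2)q_J, so π_J = (237/2 - (3/2)q_J)q_J - 42q_J.
Maximising: ∂π_J/∂q_J = 153/2 - 3q_J = 0, giving q_J = 51/2.
Then q_F = (193 - 3·(51/2))/6 = 233/12.
Price P = 215 - 3·(539/12) = 321/4.
Flint's profit: (321/4 - 22)·(233/12) = 1131.0208.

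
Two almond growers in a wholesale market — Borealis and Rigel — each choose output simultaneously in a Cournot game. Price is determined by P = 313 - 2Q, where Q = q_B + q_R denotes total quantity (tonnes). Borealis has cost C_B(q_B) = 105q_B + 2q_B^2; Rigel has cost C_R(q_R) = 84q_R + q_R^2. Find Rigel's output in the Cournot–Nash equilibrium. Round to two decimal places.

Borealis's profit: π_B = (313 - 2Q)q_B - (105q_B + 2q_B²). Setting ∂π_B/∂q_B = 0: 208 - 8q_B - 2(q_R) = 0.
Rigel's profit: π_R = (313 - 2Q)q_R - (84q_R + q_R²). Setting ∂π_R/∂q_R = 0: 229 - 6q_R - 2(q_B) = 0.
Best responses: q_B = (208 - 2q_R)/8, q_R = (229 - 2q_B)/6.
Substituting one into the other gives q_B = 395/22 and q_R = 354/11.

32.18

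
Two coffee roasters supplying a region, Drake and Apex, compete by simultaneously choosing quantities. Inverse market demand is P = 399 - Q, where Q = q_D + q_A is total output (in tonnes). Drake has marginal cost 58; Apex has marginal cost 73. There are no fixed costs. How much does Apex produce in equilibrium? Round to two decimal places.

103.67

Drake's profit: π_D = (399 - Q)q_D - (58q_D). Setting ∂π_D/∂q_D = 0: 341 - 2q_D - (q_A) = 0.
Apex's first-order condition: 326 - 2q_A - (q_D) = 0.
Best responses: q_D = (341 - q_A)/2, q_A = (326 - q_D)/2.
Substituting one into the other gives q_D = 356/3 and q_A = 311/3.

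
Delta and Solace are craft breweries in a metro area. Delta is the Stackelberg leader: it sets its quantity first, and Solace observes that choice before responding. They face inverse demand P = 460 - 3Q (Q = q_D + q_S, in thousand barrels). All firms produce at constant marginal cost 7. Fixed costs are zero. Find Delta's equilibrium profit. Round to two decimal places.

Solve by backward induction. Given q_D, the follower Solace maximises π_S = (460 - 3q_D - 3q_S)q_S - 7q_S.
∂π_S/∂q_S = 453 - 3q_D - 6q_S = 0 gives the reaction function q_S = (453 - 3q_D)/6.
The leader anticipates this reaction. Substituting into P = 460 - 3Q gives P = 467/2 - (3/2)q_D, so π_D = (467/2 - (3/2)q_D)q_D - 7q_D.
Maximising: ∂π_D/∂q_D = 453/2 - 3q_D = 0, giving q_D = 151/2.
Then q_S = (453 - 3·(151/2))/6 = 151/4.
Price P = 460 - 3·(453/4) = 481/4.
Delta's profit: (481/4 - 7)·(151/2) = 8550.3750.

8550.38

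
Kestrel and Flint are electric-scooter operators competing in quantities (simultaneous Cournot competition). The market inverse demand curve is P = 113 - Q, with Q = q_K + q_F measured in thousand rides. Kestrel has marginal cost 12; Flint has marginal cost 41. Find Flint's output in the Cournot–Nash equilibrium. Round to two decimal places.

14.33

Kestrel's profit: π_K = (113 - Q)q_K - (12q_K). Setting ∂π_K/∂q_K = 0: 101 - 2q_K - (q_F) = 0.
Flint's profit: π_F = (113 - Q)q_F - (41q_F). Setting ∂π_F/∂q_F = 0: 72 - 2q_F - (q_K) = 0.
So q_K = (101 - q_F)/2 and q_F = (72 - q_K)/2.
Substituting one into the other gives q_K = 130/3 and q_F = 43/3.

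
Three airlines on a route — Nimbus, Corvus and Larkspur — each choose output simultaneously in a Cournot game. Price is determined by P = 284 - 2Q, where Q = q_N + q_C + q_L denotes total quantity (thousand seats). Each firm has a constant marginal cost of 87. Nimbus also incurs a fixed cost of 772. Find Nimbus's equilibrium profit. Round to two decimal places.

A representative firm's profit is π_i = q_i(284 - 2Q) - 87q_i.
First-order condition (treating rivals' output as given): 197 - 4q_i - 2·Σ_{j≠i} q_j = 0.
With identical firms every q_j equals q_i, so Σ_{j≠i} q_j = 2q_i and 197 = 8q_i, giving q_i = 197/8.
Price P = 284 - 2·(591/8) = 545/4.
Nimbus's profit: (545/4 - 87)·(197/8) - 772 = 440.7813.

440.78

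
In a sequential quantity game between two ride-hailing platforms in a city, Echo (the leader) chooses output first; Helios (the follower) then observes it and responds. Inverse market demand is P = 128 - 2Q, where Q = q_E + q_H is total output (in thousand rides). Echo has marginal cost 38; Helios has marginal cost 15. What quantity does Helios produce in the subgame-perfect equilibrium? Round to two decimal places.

The follower Helios best-responds to any q_E: π_H = (128 - 2Q)q_H - 15q_H.
∂π_H/∂q_H = 113 - 2q_E - 4q_H = 0 gives the reaction function q_H = (113 - 2q_E)/4.
Echo substitutes q_H(q_E) into its own profit: π_E = q_E(128 - 2q_E - (113 - 2q_E)/2) - 38q_E = (143/2 - q_E)q_E - 38q_E.
Maximising: ∂π_E/∂q_E = 67/2 - 2q_E = 0, giving q_E = 67/4.
Then q_H = (113 - 2·(67/4))/4 = 159/8.

19.88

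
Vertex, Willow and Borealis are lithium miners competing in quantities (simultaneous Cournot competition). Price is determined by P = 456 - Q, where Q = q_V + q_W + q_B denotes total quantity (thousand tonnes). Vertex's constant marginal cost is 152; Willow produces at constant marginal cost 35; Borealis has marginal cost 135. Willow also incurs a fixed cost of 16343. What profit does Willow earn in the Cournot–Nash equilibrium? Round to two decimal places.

9097.25

Vertex's profit: π_V = (456 - Q)q_V - (152q_V). Setting ∂π_V/∂q_V = 0: 304 - 2q_V - (q_W + q_B) = 0.
Willow's profit: π_W = (456 - Q)q_W - (35q_W). Setting ∂π_W/∂q_W = 0: 421 - 2q_W - (q_V + q_B) = 0.
Borealis's first-order condition: 321 - 2q_B - (q_V + q_W) = 0.
Adding the 3 conditions: 1046 − 2Q − 2Q = 0, i.e. Q = 523/2.
Back-substituting: q_V = (304 − 523/2) = 85/2, q_W = (421 − 523/2) = 319/2, q_B = (321 − 523/2) = 119/2.
Price P = 456 - 523/2 = 389/2.
Willow's profit: (389/2 - 35)·(319/2) - 16343 = 9097.2500.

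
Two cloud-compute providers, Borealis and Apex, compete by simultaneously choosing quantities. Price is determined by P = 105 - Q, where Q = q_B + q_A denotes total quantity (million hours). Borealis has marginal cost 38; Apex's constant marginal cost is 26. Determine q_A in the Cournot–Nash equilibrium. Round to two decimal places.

30.33

Borealis's profit: π_B = (105 - Q)q_B - (38q_B). Setting ∂π_B/∂q_B = 0: 67 - 2q_B - (q_A) = 0.
Apex's profit: π_A = (105 - Q)q_A - (26q_A). Setting ∂π_A/∂q_A = 0: 79 - 2q_A - (q_B) = 0.
Rearranging gives the reaction functions q_B = (67 - q_A)/2 and q_A = (79 - q_B)/2.
Substituting one into the other gives q_B = 55/3 and q_A = 91/3.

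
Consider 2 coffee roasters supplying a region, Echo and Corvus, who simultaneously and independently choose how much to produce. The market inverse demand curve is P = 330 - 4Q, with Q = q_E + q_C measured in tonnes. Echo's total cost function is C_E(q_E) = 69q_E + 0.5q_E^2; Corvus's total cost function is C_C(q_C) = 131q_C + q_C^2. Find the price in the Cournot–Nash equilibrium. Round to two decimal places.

191.57

Echo's profit: π_E = (330 - 4Q)q_E - (69q_E + (1/2)q_E²). Setting ∂π_E/∂q_E = 0: 261 - 9q_E - 4(q_C) = 0.
Corvus's first-order condition: 199 - 10q_C - 4(q_E) = 0.
Rearranging gives the reaction functions q_E = (261 - 4q_C)/9 and q_C = (199 - 4q_E)/10.
Substituting one into the other gives q_E = 907/37 and q_C = 747/74.
Total output Q = 34.6081, so price P = 330 - 4·34.6081 = 191.5676.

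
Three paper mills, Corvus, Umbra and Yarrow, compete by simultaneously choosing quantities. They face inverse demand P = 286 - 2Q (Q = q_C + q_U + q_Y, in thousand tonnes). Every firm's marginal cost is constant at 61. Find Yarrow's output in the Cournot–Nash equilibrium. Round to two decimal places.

28.13

A representative firm's profit is π_i = q_i(286 - 2Q) - 61q_i.
First-order condition (treating rivals' output as given): 225 - 4q_i - 2·Σ_{j≠i} q_j = 0.
With identical firms every q_j equals q_i, so Σ_{j≠i} q_j = 2q_i and 225 = 8q_i, giving q_i = 225/8.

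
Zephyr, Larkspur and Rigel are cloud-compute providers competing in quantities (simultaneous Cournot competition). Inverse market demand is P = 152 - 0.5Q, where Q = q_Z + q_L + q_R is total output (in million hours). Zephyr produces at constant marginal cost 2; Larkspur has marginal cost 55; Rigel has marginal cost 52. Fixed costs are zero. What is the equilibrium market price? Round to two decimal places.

Zephyr's profit: π_Z = (152 - 0.5Q)q_Z - (2q_Z). Setting ∂π_Z/∂q_Z = 0: 150 - q_Z - (1/2)(q_L + q_R) = 0.
Larkspur's first-order condition: 97 - q_L - (1/2)(q_Z + q_R) = 0.
Rigel's profit: π_R = (152 - 0.5Q)q_R - (52q_R). Setting ∂π_R/∂q_R = 0: 100 - q_R - (1/2)(q_Z + q_L) = 0.
Adding the 3 conditions: 347 − Q − Q = 0, i.e. Q = 347/2.
Back-substituting: q_Z = (150 − 347/4)/(1/2) = 253/2, q_L = (97 − 347/4)/(1/2) = 41/2, q_R = (100 − 347/4)/(1/2) = 53/2.
Total output Q = 347/2, so price P = 152 - (1/2)·(347/2) = 261/4.

65.25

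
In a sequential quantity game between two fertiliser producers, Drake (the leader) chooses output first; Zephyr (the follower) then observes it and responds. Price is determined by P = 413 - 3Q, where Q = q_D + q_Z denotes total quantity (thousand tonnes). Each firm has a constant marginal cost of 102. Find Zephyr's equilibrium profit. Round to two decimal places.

2015.02

Solve by backward induction. Given q_D, the follower Zephyr maximises π_Z = (413 - 3q_D - 3q_Z)q_Z - 102q_Z.
Setting the follower's marginal profit to zero, 311 - 3q_D - 6q_Z = 0, i.e. q_Z = (311 - 3q_D)/6.
Drake substitutes q_Z(q_D) into its own profit: π_D = q_D(413 - 3q_D - (311 - 3q_D)/2) - 102q_D = (515/2 - (3/2)q_D)q_D - 102q_D.
The leader's first-order condition 311/2 - 3q_D = 0 yields q_D = 311/6.
Then q_Z = (311 - 3·(311/6))/6 = 311/12.
Price P = 413 - 3·(311/4) = 719/4.
Zephyr's profit: (719/4 - 102)·(311/12) = 2015.0208.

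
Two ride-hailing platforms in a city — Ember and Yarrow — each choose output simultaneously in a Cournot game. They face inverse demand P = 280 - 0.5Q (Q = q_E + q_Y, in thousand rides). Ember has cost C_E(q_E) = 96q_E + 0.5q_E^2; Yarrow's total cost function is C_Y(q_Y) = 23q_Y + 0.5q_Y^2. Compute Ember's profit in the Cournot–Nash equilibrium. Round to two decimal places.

Ember's profit: π_E = (280 - 0.5Q)q_E - (96q_E + (1/2)q_E²). Setting ∂π_E/∂q_E = 0: 184 - 2q_E - (1/2)(q_Y) = 0.
Yarrow's first-order condition: 257 - 2q_Y - (1/2)(q_E) = 0.
So q_E = (184 - (1/2)q_Y)/2 and q_Y = (257 - (1/2)q_E)/2.
Substituting one into the other gives q_E = 958/15 and q_Y = 1688/15.
Price P = 280 - (1/2)·(882/5) = 959/5.
Ember's profit: (959/5)·(958/15) - 96·(958/15) - (1/2)(958/15)² = 4078.9511.

4078.95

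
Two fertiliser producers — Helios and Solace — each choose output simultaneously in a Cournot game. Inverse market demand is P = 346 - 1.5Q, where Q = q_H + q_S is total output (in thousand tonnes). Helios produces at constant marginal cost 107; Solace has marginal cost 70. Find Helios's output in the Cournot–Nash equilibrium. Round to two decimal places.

Helios's profit: π_H = (346 - 1.5Q)q_H - (107q_H). Setting ∂π_H/∂q_H = 0: 239 - 3q_H - (3/2)(q_S) = 0.
Solace's first-order condition: 276 - 3q_S - (3/2)(q_H) = 0.
Rearranging gives the reaction functions q_H = (239 - (3/2)q_S)/3 and q_S = (276 - (3/2)q_H)/3.
Substituting one into the other gives q_H = 404/9 and q_S = 626/9.

44.89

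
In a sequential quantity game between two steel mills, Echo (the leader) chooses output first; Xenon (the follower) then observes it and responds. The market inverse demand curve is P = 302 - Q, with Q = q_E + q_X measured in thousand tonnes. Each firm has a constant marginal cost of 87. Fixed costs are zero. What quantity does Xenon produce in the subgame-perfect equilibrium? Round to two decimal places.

53.75

The follower Xenon best-responds to any q_E: π_X = (302 - Q)q_X - 87q_X.
Setting the follower's marginal profit to zero, 215 - q_E - 2q_X = 0, i.e. q_X = (215 - q_E)/2.
Echo substitutes q_X(q_E) into its own profit: π_E = q_E(302 - q_E - (215 - q_E)/2) - 87q_E = (389/2 - (1/2)q_E)q_E - 87q_E.
The leader's first-order condition 215/2 - q_E = 0 yields q_E = 215/2.
Then q_X = (215 - 215/2)/2 = 215/4.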